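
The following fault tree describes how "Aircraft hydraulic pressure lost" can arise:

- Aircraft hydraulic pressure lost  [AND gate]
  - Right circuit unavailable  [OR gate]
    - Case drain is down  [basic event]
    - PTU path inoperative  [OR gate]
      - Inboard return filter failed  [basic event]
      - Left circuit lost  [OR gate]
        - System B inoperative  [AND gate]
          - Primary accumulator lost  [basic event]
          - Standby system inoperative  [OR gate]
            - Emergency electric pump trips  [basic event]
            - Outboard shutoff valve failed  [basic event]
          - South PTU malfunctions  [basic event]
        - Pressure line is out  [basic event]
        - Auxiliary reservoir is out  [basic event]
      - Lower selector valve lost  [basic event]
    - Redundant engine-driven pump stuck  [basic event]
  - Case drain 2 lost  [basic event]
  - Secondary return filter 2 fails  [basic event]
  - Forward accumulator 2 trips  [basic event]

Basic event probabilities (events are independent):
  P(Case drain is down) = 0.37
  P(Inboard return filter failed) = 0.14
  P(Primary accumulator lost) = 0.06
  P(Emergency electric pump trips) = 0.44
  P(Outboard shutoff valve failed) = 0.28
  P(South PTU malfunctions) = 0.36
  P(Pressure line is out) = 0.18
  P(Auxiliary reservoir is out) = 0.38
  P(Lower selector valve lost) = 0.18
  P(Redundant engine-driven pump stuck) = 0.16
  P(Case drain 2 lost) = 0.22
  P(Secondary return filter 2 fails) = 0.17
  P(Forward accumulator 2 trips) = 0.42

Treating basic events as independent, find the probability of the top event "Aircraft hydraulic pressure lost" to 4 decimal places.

P(Standby system inoperative) [OR] = 1 − (1−0.44) × (1−0.28) = 0.596800
P(System B inoperative) [AND] = 0.06 × 0.596800 × 0.36 = 0.012891
P(Left circuit lost) [OR] = 1 − (1−0.012891) × (1−0.18) × (1−0.38) = 0.498154
P(PTU path inoperative) [OR] = 1 − (1−0.14) × (1−0.498154) × (1−0.18) = 0.646098
P(Right circuit unavailable) [OR] = 1 − (1−0.37) × (1−0.646098) × (1−0.16) = 0.812715
P(Aircraft hydraulic pressure lost) [AND] = 0.812715 × 0.22 × 0.17 × 0.42 = 0.012766
Rounded to 4 decimal places: P(Aircraft hydraulic pressure lost) ≈ 0.0128.

0.0128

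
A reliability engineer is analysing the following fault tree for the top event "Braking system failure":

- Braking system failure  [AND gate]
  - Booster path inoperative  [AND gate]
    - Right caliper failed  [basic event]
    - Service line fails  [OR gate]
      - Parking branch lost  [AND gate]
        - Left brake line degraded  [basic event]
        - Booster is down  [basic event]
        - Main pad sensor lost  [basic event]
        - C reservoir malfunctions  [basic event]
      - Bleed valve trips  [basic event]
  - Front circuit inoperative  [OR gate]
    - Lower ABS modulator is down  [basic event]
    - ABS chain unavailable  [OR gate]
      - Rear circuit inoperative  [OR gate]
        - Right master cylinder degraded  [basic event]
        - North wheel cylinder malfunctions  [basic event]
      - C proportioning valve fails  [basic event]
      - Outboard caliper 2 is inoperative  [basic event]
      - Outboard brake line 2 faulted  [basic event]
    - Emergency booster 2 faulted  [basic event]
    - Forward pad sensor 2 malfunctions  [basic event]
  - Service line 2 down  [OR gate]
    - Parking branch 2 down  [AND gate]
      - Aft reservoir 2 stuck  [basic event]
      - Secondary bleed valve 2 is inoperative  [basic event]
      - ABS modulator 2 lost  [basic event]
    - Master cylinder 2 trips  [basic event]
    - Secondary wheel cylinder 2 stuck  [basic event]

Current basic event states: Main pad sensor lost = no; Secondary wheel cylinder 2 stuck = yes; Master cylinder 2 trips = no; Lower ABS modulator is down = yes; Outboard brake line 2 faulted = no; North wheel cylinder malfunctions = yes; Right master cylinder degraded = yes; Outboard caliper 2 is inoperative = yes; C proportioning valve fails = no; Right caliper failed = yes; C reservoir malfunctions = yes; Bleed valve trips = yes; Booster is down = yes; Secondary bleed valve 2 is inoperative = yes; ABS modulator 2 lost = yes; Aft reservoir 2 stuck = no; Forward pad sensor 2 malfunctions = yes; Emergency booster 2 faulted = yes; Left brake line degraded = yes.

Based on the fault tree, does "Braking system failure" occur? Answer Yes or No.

Parking branch lost [AND]: Left brake line degraded=occurs, Booster is down=occurs, Main pad sensor lost=not, C reservoir malfunctions=occurs → not all inputs occur → does not occur.
Service line fails [OR]: Parking branch lost=not, Bleed valve trips=occurs → at least one input occurs → occurs.
Booster path inoperative [AND]: Right caliper failed=occurs, Service line fails=occurs → all inputs occur → occurs.
Rear circuit inoperative [OR]: Right master cylinder degraded=occurs, North wheel cylinder malfunctions=occurs → at least one input occurs → occurs.
ABS chain unavailable [OR]: Rear circuit inoperative=occurs, C proportioning valve fails=not, Outboard caliper 2 is inoperative=occurs, Outboard brake line 2 faulted=not → at least one input occurs → occurs.
Front circuit inoperative [OR]: Lower ABS modulator is down=occurs, ABS chain unavailable=occurs, Emergency booster 2 faulted=occurs, Forward pad sensor 2 malfunctions=occurs → at least one input occurs → occurs.
Parking branch 2 down [AND]: Aft reservoir 2 stuck=not, Secondary bleed valve 2 is inoperative=occurs, ABS modulator 2 lost=occurs → not all inputs occur → does not occur.
Service line 2 down [OR]: Parking branch 2 down=not, Master cylinder 2 trips=not, Secondary wheel cylinder 2 stuck=occurs → at least one input occurs → occurs.
Braking system failure [AND]: Booster path inoperative=occurs, Front circuit inoperative=occurs, Service line 2 down=occurs → all inputs occur → occurs.

Yes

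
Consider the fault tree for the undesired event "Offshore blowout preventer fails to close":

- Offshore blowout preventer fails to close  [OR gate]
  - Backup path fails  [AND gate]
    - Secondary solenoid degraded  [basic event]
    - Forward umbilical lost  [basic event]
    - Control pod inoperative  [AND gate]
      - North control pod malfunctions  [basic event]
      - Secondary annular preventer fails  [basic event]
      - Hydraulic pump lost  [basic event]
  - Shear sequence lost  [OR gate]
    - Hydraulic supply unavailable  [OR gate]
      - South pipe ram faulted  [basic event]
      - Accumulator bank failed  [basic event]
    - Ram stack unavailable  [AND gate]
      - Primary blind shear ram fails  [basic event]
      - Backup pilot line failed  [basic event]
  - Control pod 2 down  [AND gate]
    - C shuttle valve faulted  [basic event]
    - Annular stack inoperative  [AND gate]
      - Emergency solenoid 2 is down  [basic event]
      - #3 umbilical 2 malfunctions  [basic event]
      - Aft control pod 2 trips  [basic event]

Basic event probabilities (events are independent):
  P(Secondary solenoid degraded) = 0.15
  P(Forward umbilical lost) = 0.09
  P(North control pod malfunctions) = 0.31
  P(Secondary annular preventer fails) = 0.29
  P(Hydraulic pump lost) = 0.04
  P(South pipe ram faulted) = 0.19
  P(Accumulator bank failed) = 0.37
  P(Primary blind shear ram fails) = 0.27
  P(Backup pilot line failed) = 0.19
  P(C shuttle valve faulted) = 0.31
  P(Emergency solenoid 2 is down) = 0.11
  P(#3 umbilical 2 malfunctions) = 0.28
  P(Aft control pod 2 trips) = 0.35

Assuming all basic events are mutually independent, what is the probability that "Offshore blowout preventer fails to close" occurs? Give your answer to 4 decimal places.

0.5175

P(Control pod inoperative) [AND] = 0.31 × 0.29 × 0.04 = 0.003596
P(Backup path fails) [AND] = 0.15 × 0.09 × 0.003596 = 0.000049
P(Hydraulic supply unavailable) [OR] = 1 − (1−0.19) × (1−0.37) = 0.489700
P(Ram stack unavailable) [AND] = 0.27 × 0.19 = 0.051300
P(Shear sequence lost) [OR] = 1 − (1−0.489700) × (1−0.051300) = 0.515878
P(Annular stack inoperative) [AND] = 0.11 × 0.28 × 0.35 = 0.010780
P(Control pod 2 down) [AND] = 0.31 × 0.010780 = 0.003342
P(Offshore blowout preventer fails to close) [OR] = 1 − (1−0.000049) × (1−0.515878) × (1−0.003342) = 0.517520
Rounded to 4 decimal places: P(Offshore blowout preventer fails to close) ≈ 0.5175.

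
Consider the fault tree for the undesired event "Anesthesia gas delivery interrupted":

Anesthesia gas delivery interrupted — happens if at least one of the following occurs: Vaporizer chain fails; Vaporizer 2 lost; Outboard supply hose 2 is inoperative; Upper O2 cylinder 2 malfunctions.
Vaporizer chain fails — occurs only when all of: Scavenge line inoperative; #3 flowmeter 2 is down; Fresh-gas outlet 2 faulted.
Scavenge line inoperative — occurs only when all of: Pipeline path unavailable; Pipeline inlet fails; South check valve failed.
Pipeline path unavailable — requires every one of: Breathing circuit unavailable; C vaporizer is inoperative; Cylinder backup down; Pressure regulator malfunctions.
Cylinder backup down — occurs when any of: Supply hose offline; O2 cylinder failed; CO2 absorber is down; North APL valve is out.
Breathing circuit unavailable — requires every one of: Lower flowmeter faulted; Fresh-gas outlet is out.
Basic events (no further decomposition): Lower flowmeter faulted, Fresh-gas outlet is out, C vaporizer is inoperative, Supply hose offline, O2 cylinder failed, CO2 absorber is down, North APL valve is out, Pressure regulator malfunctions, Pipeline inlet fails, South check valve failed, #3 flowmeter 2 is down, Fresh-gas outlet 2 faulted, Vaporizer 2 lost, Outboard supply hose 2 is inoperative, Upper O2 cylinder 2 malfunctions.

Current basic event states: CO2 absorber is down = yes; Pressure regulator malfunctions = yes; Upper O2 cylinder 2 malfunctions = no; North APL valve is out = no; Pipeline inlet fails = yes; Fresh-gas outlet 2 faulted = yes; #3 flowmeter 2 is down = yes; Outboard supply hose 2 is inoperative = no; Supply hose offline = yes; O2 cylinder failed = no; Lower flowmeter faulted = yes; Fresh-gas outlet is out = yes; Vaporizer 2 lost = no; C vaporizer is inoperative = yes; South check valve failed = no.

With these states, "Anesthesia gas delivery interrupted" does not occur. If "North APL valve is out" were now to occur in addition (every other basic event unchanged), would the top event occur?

No

Counterfactual: set "North APL valve is out" to occurred.
Breathing circuit unavailable [AND]: Lower flowmeter faulted=occurs, Fresh-gas outlet is out=occurs → all inputs occur → occurs.
Cylinder backup down [OR]: Supply hose offline=occurs, O2 cylinder failed=not, CO2 absorber is down=occurs, North APL valve is out=occurs → at least one input occurs → occurs.
Pipeline path unavailable [AND]: Breathing circuit unavailable=occurs, C vaporizer is inoperative=occurs, Cylinder backup down=occurs, Pressure regulator malfunctions=occurs → all inputs occur → occurs.
Scavenge line inoperative [AND]: Pipeline path unavailable=occurs, Pipeline inlet fails=occurs, South check valve failed=not → not all inputs occur → does not occur.
Vaporizer chain fails [AND]: Scavenge line inoperative=not, #3 flowmeter 2 is down=occurs, Fresh-gas outlet 2 faulted=occurs → not all inputs occur → does not occur.
Anesthesia gas delivery interrupted [OR]: Vaporizer chain fails=not, Vaporizer 2 lost=not, Outboard supply hose 2 is inoperative=not, Upper O2 cylinder 2 malfunctions=not → no input occurs → does not occur.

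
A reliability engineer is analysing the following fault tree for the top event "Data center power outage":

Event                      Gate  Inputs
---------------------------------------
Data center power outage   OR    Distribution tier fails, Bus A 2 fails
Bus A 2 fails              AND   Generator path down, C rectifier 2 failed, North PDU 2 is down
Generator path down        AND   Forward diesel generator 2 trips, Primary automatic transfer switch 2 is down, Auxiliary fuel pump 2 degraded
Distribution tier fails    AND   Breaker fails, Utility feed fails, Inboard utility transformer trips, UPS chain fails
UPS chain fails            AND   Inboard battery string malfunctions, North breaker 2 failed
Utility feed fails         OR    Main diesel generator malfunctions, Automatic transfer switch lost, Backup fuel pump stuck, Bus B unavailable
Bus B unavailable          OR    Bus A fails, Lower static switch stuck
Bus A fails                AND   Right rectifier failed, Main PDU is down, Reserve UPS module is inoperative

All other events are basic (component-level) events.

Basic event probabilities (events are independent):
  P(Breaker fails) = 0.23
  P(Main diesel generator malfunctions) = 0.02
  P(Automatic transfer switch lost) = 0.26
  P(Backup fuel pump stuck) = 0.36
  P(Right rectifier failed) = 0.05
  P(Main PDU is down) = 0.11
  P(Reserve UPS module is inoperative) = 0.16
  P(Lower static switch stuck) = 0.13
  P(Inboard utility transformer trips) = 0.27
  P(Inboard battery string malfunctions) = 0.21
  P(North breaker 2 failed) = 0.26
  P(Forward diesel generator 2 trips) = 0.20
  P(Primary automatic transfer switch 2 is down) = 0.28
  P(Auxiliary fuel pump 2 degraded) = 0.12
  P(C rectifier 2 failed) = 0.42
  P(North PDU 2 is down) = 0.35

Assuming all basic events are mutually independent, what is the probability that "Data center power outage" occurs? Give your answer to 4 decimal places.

0.0030

P(Bus A fails) [AND] = 0.05 × 0.11 × 0.16 = 0.000880
P(Bus B unavailable) [OR] = 1 − (1−0.000880) × (1−0.13) = 0.130766
P(Utility feed fails) [OR] = 1 − (1−0.02) × (1−0.26) × (1−0.36) × (1−0.130766) = 0.596564
P(UPS chain fails) [AND] = 0.21 × 0.26 = 0.054600
P(Distribution tier fails) [AND] = 0.23 × 0.596564 × 0.27 × 0.054600 = 0.002023
P(Generator path down) [AND] = 0.20 × 0.28 × 0.12 = 0.006720
P(Bus A 2 fails) [AND] = 0.006720 × 0.42 × 0.35 = 0.000988
P(Data center power outage) [OR] = 1 − (1−0.002023) × (1−0.000988) = 0.003009
Rounded to 4 decimal places: P(Data center power outage) ≈ 0.0030.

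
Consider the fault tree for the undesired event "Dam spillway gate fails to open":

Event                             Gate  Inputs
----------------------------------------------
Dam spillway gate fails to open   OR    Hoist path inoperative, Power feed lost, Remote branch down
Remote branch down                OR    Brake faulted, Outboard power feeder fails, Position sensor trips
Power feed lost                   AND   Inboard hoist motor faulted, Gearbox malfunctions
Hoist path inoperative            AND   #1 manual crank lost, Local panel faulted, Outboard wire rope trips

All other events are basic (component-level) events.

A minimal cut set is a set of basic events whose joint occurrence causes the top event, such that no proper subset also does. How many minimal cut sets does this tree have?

Hoist path inoperative [AND]: one cut set from each child combined → 1 × 1 × 1 = 1 cut set(s).
Power feed lost [AND]: one cut set from each child combined → 1 × 1 = 1 cut set(s).
Remote branch down [OR]: union of children's cut sets → 3 cut set(s).
Dam spillway gate fails to open [OR]: union of children's cut sets → 5 cut set(s).
Minimal cut sets: {#1 manual crank lost, Local panel faulted, Outboard wire rope trips}; {Gearbox malfunctions, Inboard hoist motor faulted}; {Brake faulted}; {Outboard power feeder fails}; {Position sensor trips}.

5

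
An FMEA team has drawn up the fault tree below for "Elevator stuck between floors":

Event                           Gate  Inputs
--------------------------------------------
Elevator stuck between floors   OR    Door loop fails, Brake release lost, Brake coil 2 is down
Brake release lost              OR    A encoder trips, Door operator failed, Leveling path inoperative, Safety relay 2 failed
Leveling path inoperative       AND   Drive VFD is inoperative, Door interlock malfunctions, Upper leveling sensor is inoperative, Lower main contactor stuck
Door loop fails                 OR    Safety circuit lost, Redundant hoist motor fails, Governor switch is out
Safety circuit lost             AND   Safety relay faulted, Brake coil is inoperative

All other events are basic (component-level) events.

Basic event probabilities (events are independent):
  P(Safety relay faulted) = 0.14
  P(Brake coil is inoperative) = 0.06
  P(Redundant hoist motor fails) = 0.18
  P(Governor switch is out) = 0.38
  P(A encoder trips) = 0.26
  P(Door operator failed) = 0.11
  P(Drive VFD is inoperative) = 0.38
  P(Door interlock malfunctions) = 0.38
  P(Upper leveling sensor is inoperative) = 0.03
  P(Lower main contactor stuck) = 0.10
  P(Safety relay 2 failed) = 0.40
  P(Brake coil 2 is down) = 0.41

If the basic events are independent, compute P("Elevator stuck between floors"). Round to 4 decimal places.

P(Safety circuit lost) [AND] = 0.14 × 0.06 = 0.008400
P(Door loop fails) [OR] = 1 − (1−0.008400) × (1−0.18) × (1−0.38) = 0.495871
P(Leveling path inoperative) [AND] = 0.38 × 0.38 × 0.03 × 0.10 = 0.000433
P(Brake release lost) [OR] = 1 − (1−0.26) × (1−0.11) × (1−0.000433) × (1−0.40) = 0.605011
P(Elevator stuck between floors) [OR] = 1 − (1−0.495871) × (1−0.605011) × (1−0.41) = 0.882516
Rounded to 4 decimal places: P(Elevator stuck between floors) ≈ 0.8825.

0.8825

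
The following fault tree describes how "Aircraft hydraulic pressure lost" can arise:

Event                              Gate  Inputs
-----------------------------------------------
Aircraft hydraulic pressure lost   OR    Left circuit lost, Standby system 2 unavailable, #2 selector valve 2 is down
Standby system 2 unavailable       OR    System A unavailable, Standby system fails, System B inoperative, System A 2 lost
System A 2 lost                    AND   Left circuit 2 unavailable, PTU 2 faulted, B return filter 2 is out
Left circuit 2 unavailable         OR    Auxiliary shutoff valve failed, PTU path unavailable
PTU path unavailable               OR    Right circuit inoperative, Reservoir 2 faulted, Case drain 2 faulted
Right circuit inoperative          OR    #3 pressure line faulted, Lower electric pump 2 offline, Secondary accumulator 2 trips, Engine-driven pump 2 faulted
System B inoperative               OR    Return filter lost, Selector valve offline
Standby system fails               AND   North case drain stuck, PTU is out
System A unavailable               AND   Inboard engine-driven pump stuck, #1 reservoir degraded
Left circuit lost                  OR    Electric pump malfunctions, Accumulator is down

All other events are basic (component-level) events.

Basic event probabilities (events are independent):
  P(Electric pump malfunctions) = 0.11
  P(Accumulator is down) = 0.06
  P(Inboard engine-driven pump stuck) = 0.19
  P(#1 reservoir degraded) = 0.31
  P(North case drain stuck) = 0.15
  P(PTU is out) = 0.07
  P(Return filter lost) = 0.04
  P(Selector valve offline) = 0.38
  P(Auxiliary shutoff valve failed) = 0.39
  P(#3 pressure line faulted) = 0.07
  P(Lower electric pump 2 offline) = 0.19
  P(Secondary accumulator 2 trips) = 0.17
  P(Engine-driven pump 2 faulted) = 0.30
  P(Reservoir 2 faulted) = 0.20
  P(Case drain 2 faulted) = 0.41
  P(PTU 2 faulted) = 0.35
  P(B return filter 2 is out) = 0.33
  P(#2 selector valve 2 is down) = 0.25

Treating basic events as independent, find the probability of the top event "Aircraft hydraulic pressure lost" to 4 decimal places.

P(Left circuit lost) [OR] = 1 − (1−0.11) × (1−0.06) = 0.163400
P(System A unavailable) [AND] = 0.19 × 0.31 = 0.058900
P(Standby system fails) [AND] = 0.15 × 0.07 = 0.010500
P(System B inoperative) [OR] = 1 − (1−0.04) × (1−0.38) = 0.404800
P(Right circuit inoperative) [OR] = 1 − (1−0.07) × (1−0.19) × (1−0.17) × (1−0.30) = 0.562333
P(PTU path unavailable) [OR] = 1 − (1−0.562333) × (1−0.20) × (1−0.41) = 0.793421
P(Left circuit 2 unavailable) [OR] = 1 − (1−0.39) × (1−0.793421) = 0.873987
P(System A 2 lost) [AND] = 0.873987 × 0.35 × 0.33 = 0.100945
P(Standby system 2 unavailable) [OR] = 1 − (1−0.058900) × (1−0.010500) × (1−0.404800) × (1−0.100945) = 0.501689
P(Aircraft hydraulic pressure lost) [OR] = 1 − (1−0.163400) × (1−0.501689) × (1−0.25) = 0.687335
Rounded to 4 decimal places: P(Aircraft hydraulic pressure lost) ≈ 0.6873.

0.6873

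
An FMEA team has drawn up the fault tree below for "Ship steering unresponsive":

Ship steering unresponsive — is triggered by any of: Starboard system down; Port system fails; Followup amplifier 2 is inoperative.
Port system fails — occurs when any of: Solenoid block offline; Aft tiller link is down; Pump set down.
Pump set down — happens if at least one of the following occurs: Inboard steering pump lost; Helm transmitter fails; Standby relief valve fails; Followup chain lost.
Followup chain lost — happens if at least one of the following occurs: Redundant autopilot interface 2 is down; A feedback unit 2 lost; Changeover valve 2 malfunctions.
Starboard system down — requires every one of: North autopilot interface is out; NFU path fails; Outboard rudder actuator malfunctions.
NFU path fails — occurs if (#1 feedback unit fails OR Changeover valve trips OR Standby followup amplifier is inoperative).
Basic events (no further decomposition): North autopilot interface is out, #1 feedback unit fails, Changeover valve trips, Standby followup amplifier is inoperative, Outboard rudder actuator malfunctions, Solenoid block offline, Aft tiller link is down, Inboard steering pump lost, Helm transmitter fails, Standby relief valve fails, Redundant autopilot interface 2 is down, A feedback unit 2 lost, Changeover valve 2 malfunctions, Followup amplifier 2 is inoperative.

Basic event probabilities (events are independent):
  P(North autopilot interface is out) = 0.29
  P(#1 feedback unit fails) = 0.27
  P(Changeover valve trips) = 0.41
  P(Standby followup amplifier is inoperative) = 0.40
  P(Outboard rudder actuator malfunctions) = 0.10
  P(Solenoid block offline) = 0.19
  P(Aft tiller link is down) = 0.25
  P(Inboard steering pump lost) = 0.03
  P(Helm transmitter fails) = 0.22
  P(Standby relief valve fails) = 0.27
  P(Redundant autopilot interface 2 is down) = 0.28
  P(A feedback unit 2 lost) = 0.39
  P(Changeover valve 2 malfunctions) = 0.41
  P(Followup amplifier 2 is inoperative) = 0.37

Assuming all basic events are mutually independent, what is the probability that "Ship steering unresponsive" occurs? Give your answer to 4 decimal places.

P(NFU path fails) [OR] = 1 − (1−0.27) × (1−0.41) × (1−0.40) = 0.741580
P(Starboard system down) [AND] = 0.29 × 0.741580 × 0.10 = 0.021506
P(Followup chain lost) [OR] = 1 − (1−0.28) × (1−0.39) × (1−0.41) = 0.740872
P(Pump set down) [OR] = 1 − (1−0.03) × (1−0.22) × (1−0.27) × (1−0.740872) = 0.856879
P(Port system fails) [OR] = 1 − (1−0.19) × (1−0.25) × (1−0.856879) = 0.913054
P(Ship steering unresponsive) [OR] = 1 − (1−0.021506) × (1−0.913054) × (1−0.37) = 0.946402
Rounded to 4 decimal places: P(Ship steering unresponsive) ≈ 0.9464.

0.9464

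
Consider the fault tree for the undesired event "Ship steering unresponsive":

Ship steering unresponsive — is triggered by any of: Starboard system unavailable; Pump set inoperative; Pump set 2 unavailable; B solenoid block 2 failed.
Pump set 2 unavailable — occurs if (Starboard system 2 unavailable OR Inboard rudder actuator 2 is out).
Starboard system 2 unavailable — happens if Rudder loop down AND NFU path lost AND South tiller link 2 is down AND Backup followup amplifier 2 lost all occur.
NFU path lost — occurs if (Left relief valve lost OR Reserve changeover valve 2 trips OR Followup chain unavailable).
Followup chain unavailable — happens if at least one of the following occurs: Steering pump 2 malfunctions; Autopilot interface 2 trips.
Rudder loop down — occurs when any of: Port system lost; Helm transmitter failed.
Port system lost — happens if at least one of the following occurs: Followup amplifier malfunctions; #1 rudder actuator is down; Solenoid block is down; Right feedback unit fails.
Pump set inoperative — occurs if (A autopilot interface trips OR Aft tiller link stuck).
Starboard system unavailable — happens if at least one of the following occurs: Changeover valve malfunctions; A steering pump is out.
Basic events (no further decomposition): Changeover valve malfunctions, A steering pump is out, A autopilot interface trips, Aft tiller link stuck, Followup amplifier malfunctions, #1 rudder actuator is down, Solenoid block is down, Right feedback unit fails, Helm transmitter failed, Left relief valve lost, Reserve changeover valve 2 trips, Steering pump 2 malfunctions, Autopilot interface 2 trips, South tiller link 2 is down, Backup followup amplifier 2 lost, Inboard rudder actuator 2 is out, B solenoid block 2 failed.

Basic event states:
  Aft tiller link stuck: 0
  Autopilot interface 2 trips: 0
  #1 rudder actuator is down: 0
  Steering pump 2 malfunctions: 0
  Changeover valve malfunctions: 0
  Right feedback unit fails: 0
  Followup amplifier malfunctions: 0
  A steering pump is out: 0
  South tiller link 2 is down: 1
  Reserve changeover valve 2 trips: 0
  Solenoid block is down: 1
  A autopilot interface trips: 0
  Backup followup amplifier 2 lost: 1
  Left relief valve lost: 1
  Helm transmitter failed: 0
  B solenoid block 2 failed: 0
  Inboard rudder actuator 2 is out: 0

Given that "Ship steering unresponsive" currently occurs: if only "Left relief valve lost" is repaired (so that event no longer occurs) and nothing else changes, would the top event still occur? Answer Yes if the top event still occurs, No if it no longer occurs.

No

Counterfactual: set "Left relief valve lost" to not occurred.
Starboard system unavailable [OR]: Changeover valve malfunctions=not, A steering pump is out=not → no input occurs → does not occur.
Pump set inoperative [OR]: A autopilot interface trips=not, Aft tiller link stuck=not → no input occurs → does not occur.
Port system lost [OR]: Followup amplifier malfunctions=not, #1 rudder actuator is down=not, Solenoid block is down=occurs, Right feedback unit fails=not → at least one input occurs → occurs.
Rudder loop down [OR]: Port system lost=occurs, Helm transmitter failed=not → at least one input occurs → occurs.
Followup chain unavailable [OR]: Steering pump 2 malfunctions=not, Autopilot interface 2 trips=not → no input occurs → does not occur.
NFU path lost [OR]: Left relief valve lost=not, Reserve changeover valve 2 trips=not, Followup chain unavailable=not → no input occurs → does not occur.
Starboard system 2 unavailable [AND]: Rudder loop down=occurs, NFU path lost=not, South tiller link 2 is down=occurs, Backup followup amplifier 2 lost=occurs → not all inputs occur → does not occur.
Pump set 2 unavailable [OR]: Starboard system 2 unavailable=not, Inboard rudder actuator 2 is out=not → no input occurs → does not occur.
Ship steering unresponsive [OR]: Starboard system unavailable=not, Pump set inoperative=not, Pump set 2 unavailable=not, B solenoid block 2 failed=not → no input occurs → does not occur.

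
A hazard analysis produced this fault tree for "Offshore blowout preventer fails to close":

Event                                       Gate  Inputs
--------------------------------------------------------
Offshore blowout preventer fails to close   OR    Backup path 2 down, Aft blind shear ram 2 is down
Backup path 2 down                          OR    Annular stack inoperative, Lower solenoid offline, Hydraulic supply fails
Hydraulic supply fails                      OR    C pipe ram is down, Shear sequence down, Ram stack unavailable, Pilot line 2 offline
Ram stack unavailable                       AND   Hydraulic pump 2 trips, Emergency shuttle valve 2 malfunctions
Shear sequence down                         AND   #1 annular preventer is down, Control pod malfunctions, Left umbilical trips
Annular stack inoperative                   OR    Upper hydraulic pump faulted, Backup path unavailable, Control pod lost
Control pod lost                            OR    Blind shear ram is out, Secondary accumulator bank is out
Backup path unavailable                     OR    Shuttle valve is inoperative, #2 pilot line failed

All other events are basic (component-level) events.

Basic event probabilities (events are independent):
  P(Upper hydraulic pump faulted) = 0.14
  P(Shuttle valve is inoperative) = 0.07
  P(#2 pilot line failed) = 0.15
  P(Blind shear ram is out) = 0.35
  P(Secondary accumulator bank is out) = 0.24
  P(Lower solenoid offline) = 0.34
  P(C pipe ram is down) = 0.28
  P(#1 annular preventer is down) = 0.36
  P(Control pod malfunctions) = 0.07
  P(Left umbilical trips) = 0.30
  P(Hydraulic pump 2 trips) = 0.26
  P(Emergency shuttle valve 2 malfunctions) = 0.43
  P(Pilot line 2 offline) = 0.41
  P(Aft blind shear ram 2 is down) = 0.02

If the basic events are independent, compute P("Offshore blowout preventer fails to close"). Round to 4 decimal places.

0.9187

P(Backup path unavailable) [OR] = 1 − (1−0.07) × (1−0.15) = 0.209500
P(Control pod lost) [OR] = 1 − (1−0.35) × (1−0.24) = 0.506000
P(Annular stack inoperative) [OR] = 1 − (1−0.14) × (1−0.209500) × (1−0.506000) = 0.664164
P(Shear sequence down) [AND] = 0.36 × 0.07 × 0.30 = 0.007560
P(Ram stack unavailable) [AND] = 0.26 × 0.43 = 0.111800
P(Hydraulic supply fails) [OR] = 1 − (1−0.28) × (1−0.007560) × (1−0.111800) × (1−0.41) = 0.625545
P(Backup path 2 down) [OR] = 1 − (1−0.664164) × (1−0.34) × (1−0.625545) = 0.917001
P(Offshore blowout preventer fails to close) [OR] = 1 − (1−0.917001) × (1−0.02) = 0.918661
Rounded to 4 decimal places: P(Offshore blowout preventer fails to close) ≈ 0.9187.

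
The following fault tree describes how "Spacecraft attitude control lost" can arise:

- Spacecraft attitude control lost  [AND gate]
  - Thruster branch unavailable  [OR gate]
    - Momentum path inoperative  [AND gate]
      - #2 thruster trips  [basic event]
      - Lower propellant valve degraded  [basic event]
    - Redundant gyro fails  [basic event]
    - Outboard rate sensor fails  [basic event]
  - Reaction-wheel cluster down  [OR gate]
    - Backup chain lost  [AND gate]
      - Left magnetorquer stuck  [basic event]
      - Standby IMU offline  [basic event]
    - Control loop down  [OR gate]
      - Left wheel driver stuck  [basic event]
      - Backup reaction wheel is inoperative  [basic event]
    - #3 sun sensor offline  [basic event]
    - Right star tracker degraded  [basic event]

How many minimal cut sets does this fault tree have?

Momentum path inoperative [AND]: one cut set from each child combined → 1 × 1 = 1 cut set(s).
Thruster branch unavailable [OR]: union of children's cut sets → 3 cut set(s).
Backup chain lost [AND]: one cut set from each child combined → 1 × 1 = 1 cut set(s).
Control loop down [OR]: union of children's cut sets → 2 cut set(s).
Reaction-wheel cluster down [OR]: union of children's cut sets → 5 cut set(s).
Spacecraft attitude control lost [AND]: one cut set from each child combined → 3 × 5 = 15 cut set(s).

15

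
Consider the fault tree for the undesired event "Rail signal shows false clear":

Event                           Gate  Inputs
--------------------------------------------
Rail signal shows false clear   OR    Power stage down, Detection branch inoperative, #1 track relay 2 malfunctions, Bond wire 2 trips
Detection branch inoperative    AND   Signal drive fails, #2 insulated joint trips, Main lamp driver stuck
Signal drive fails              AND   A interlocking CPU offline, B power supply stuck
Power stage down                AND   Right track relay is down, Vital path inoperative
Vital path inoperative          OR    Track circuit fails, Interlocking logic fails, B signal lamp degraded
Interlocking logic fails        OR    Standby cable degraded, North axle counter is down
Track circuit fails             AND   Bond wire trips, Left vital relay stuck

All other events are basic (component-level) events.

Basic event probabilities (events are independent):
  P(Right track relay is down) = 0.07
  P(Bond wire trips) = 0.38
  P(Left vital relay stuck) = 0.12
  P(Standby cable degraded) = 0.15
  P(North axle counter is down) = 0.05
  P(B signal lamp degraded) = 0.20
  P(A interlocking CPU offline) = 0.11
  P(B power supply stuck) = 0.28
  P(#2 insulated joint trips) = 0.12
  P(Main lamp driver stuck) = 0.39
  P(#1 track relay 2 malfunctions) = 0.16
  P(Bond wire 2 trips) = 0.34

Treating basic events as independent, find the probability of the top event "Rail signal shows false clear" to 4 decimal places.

P(Track circuit fails) [AND] = 0.38 × 0.12 = 0.045600
P(Interlocking logic fails) [OR] = 1 − (1−0.15) × (1−0.05) = 0.192500
P(Vital path inoperative) [OR] = 1 − (1−0.045600) × (1−0.192500) × (1−0.20) = 0.383458
P(Power stage down) [AND] = 0.07 × 0.383458 = 0.026842
P(Signal drive fails) [AND] = 0.11 × 0.28 = 0.030800
P(Detection branch inoperative) [AND] = 0.030800 × 0.12 × 0.39 = 0.001441
P(Rail signal shows false clear) [OR] = 1 − (1−0.026842) × (1−0.001441) × (1−0.16) × (1−0.34) = 0.461259
Rounded to 4 decimal places: P(Rail signal shows false clear) ≈ 0.4613.

0.4613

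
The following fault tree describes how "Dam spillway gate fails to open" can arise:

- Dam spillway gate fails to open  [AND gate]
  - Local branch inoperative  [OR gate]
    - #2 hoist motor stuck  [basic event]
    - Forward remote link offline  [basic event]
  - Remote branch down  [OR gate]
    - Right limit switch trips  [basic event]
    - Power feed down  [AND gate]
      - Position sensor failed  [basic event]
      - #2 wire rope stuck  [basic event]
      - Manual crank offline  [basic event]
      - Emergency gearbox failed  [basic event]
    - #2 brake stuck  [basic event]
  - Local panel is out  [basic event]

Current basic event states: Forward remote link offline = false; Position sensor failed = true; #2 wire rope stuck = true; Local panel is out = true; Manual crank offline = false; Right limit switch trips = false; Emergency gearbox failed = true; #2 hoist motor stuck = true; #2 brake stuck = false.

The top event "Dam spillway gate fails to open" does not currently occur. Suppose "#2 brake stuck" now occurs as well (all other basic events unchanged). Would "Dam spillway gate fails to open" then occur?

Yes

Counterfactual: set "#2 brake stuck" to occurred.
Local branch inoperative [OR]: #2 hoist motor stuck=occurs, Forward remote link offline=not → at least one input occurs → occurs.
Power feed down [AND]: Position sensor failed=occurs, #2 wire rope stuck=occurs, Manual crank offline=not, Emergency gearbox failed=occurs → not all inputs occur → does not occur.
Remote branch down [OR]: Right limit switch trips=not, Power feed down=not, #2 brake stuck=occurs → at least one input occurs → occurs.
Dam spillway gate fails to open [AND]: Local branch inoperative=occurs, Remote branch down=occurs, Local panel is out=occurs → all inputs occur → occurs.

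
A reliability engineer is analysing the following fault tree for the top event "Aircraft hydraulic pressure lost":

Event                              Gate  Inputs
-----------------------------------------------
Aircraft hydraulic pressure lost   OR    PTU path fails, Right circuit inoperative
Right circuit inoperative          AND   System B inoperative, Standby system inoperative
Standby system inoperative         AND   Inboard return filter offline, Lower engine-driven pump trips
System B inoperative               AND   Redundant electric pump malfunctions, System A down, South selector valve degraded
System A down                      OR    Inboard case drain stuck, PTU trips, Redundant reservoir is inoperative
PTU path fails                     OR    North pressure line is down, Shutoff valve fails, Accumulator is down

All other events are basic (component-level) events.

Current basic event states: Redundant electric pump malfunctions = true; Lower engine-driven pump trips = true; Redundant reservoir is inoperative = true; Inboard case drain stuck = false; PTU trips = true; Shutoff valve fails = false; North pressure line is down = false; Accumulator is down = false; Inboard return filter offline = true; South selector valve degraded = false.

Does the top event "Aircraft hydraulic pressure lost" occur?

No

PTU path fails [OR]: North pressure line is down=not, Shutoff valve fails=not, Accumulator is down=not → no input occurs → does not occur.
System A down [OR]: Inboard case drain stuck=not, PTU trips=occurs, Redundant reservoir is inoperative=occurs → at least one input occurs → occurs.
System B inoperative [AND]: Redundant electric pump malfunctions=occurs, System A down=occurs, South selector valve degraded=not → not all inputs occur → does not occur.
Standby system inoperative [AND]: Inboard return filter offline=occurs, Lower engine-driven pump trips=occurs → all inputs occur → occurs.
Right circuit inoperative [AND]: System B inoperative=not, Standby system inoperative=occurs → not all inputs occur → does not occur.
Aircraft hydraulic pressure lost [OR]: PTU path fails=not, Right circuit inoperative=not → no input occurs → does not occur.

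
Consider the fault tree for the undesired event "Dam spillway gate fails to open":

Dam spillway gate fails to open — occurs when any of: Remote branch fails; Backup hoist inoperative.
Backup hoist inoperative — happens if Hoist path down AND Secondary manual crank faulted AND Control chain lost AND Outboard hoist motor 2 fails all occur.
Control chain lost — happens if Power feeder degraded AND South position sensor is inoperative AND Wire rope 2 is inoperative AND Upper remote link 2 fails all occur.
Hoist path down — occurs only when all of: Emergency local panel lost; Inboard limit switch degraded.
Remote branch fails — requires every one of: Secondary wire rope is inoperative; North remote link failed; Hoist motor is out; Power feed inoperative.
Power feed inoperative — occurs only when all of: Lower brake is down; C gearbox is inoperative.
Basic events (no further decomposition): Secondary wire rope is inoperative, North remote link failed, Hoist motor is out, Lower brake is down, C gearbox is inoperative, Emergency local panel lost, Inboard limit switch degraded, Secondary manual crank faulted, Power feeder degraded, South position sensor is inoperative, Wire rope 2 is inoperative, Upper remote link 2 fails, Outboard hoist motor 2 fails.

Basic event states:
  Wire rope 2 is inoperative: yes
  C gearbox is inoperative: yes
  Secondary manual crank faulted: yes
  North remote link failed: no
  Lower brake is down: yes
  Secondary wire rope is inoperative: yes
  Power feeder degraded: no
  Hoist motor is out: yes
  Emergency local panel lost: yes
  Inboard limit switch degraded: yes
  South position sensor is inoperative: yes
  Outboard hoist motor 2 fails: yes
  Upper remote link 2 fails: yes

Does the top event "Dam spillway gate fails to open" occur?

Power feed inoperative [AND]: Lower brake is down=occurs, C gearbox is inoperative=occurs → all inputs occur → occurs.
Remote branch fails [AND]: Secondary wire rope is inoperative=occurs, North remote link failed=not, Hoist motor is out=occurs, Power feed inoperative=occurs → not all inputs occur → does not occur.
Hoist path down [AND]: Emergency local panel lost=occurs, Inboard limit switch degraded=occurs → all inputs occur → occurs.
Control chain lost [AND]: Power feeder degraded=not, South position sensor is inoperative=occurs, Wire rope 2 is inoperative=occurs, Upper remote link 2 fails=occurs → not all inputs occur → does not occur.
Backup hoist inoperative [AND]: Hoist path down=occurs, Secondary manual crank faulted=occurs, Control chain lost=not, Outboard hoist motor 2 fails=occurs → not all inputs occur → does not occur.
Dam spillway gate fails to open [OR]: Remote branch fails=not, Backup hoist inoperative=not → no input occurs → does not occur.

No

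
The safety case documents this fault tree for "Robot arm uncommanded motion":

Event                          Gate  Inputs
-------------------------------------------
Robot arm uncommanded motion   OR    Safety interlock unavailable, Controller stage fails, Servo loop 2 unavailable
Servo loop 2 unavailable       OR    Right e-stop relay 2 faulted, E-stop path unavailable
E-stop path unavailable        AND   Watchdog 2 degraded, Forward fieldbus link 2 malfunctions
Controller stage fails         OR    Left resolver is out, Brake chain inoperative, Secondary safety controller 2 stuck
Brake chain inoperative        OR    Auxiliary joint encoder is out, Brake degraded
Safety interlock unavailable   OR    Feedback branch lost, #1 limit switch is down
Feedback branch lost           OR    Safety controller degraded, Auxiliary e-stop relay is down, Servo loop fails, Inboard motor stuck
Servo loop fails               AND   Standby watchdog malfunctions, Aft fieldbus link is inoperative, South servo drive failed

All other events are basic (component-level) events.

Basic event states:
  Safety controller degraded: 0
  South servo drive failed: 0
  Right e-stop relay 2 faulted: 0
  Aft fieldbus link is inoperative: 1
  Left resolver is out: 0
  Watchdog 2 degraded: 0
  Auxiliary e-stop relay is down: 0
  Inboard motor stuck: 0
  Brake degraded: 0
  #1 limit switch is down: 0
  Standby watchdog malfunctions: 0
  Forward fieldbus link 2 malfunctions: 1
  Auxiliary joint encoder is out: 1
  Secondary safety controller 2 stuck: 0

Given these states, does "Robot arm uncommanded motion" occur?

Yes

Servo loop fails [AND]: Standby watchdog malfunctions=not, Aft fieldbus link is inoperative=occurs, South servo drive failed=not → not all inputs occur → does not occur.
Feedback branch lost [OR]: Safety controller degraded=not, Auxiliary e-stop relay is down=not, Servo loop fails=not, Inboard motor stuck=not → no input occurs → does not occur.
Safety interlock unavailable [OR]: Feedback branch lost=not, #1 limit switch is down=not → no input occurs → does not occur.
Brake chain inoperative [OR]: Auxiliary joint encoder is out=occurs, Brake degraded=not → at least one input occurs → occurs.
Controller stage fails [OR]: Left resolver is out=not, Brake chain inoperative=occurs, Secondary safety controller 2 stuck=not → at least one input occurs → occurs.
E-stop path unavailable [AND]: Watchdog 2 degraded=not, Forward fieldbus link 2 malfunctions=occurs → not all inputs occur → does not occur.
Servo loop 2 unavailable [OR]: Right e-stop relay 2 faulted=not, E-stop path unavailable=not → no input occurs → does not occur.
Robot arm uncommanded motion [OR]: Safety interlock unavailable=not, Controller stage fails=occurs, Servo loop 2 unavailable=not → at least one input occurs → occurs.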